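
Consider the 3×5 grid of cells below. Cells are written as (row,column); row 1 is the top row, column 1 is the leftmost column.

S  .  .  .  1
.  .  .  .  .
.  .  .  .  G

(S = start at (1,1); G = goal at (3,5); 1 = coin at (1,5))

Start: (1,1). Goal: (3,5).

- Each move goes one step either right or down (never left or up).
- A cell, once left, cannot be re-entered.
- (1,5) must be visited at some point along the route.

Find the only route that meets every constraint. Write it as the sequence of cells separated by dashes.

Moves only go right or down, so the column and row indices never decrease.
Route from (1,1): right 4 to (1,5), down 2 to (3,5) — 6 moves in all.
Check: all required cells visited.

(1,1) - (1,2) - (1,3) - (1,4) - (1,5) - (2,5) - (3,5)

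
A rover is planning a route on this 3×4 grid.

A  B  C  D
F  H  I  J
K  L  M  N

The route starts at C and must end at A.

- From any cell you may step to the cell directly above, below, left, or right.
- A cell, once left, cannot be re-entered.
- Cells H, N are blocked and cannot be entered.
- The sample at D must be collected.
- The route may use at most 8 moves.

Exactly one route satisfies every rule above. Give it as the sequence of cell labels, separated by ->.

C -> D -> J -> I -> M -> L -> K -> F -> A

The 8-move cap with required stops at D leaves no slack for detours.
Route from C: right to D, down to J, left to I, down to M, 2× left (reaching K), 2× up (reaching A) — 8 moves in all.
Check: all required cells visited; 8 ≤ 8 moves.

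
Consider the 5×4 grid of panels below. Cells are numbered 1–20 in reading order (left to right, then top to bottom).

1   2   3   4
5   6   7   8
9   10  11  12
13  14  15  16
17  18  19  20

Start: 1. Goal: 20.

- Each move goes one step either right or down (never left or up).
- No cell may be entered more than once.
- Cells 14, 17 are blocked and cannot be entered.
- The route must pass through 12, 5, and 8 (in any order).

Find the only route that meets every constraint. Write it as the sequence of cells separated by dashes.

Moves only go right or down, so the column and row indices never decrease.
Route from 1: down 1 to 5, right 3 to 8, down 3 to 20 — 7 moves in all.
Check: all required cells visited.

1 - 5 - 6 - 7 - 8 - 12 - 16 - 20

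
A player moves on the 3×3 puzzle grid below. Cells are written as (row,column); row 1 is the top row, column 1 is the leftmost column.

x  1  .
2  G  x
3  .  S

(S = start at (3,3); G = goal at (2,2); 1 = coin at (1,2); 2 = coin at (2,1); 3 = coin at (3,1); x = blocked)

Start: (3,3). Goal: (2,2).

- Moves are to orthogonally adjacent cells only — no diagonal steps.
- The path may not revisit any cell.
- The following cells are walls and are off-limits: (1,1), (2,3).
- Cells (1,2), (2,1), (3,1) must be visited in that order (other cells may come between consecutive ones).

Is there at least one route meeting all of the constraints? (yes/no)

no

Every way from (3,3) to (1,2) runs through (2,2) — but (2,2) is where the route must end, so it would be entered once on the way to (1,2) and again at the finish.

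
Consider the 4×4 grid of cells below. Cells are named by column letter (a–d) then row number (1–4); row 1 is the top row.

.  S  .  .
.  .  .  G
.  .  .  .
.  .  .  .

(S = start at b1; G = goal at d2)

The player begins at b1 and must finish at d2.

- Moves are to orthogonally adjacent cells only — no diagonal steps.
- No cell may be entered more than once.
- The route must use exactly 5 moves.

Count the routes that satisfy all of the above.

Need simple routes of exactly 5 moves from b1 to d2 (Manhattan distance 3, so 1 moves are spent on a detour and 1 undoing it).
Enumerating: b1 b2 b3 c3 c2 d2 | b1 b2 b3 c3 d3 d2 | b1 b2 c2 c1 d1 d2 | b1 b2 c2 c3 d3 d2 | b1 a1 a2 b2 c2 d2 | b1 c1 c2 c3 d3 d2.
That gives 6 routes.

6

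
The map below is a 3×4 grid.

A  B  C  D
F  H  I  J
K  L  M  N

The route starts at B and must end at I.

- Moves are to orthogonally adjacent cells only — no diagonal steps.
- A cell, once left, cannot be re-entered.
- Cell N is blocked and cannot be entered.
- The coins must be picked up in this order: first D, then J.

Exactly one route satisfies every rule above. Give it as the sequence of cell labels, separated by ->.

The waypoints must appear in the order D, J, with no cell reused.
Route from B: 2× right (reaching D), down to J, left to I — 4 moves in all.
Check: order respected (D at step 2, J at step 3).

B -> C -> D -> J -> I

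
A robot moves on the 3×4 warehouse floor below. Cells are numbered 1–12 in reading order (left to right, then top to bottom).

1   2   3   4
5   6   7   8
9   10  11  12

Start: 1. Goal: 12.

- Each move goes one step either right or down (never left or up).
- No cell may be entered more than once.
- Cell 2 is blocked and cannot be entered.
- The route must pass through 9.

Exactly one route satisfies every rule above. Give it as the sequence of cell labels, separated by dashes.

Moves only go right or down, so the column and row indices never decrease.
Route from 1: down 2 to 9, right 3 to 12 — 5 moves in all.
Check: all required cells visited.

1 - 5 - 9 - 10 - 11 - 12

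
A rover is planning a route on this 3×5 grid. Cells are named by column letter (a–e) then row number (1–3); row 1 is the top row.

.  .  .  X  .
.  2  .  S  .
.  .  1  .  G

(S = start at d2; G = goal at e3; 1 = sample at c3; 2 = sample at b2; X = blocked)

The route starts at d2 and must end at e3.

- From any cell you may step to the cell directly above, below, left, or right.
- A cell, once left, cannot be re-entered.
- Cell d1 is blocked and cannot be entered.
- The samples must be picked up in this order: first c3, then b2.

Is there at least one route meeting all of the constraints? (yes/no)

Ignoring the required order, 6 revisit-free routes from d2 to e3 pass through all of c3 and b2; the waypoint orders that occur are b2 → c3 (6) — never c3 → b2.

no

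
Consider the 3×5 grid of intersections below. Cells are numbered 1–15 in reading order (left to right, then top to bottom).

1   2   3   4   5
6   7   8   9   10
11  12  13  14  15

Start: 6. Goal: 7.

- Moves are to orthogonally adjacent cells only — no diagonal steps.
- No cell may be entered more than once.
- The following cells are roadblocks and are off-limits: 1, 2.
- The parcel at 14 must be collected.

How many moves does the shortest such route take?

7

Any route passes through 14 somewhere between 6 and 7. Summing Manhattan distances along the two legs (6 → 14 → 7) gives a lower bound of 4 + 3 = 7 moves.
A route of 7 moves achieves this: 6 → 11 → 12 → 13 → 14 → 9 → 8 → 7.
Since 7 matches the lower bound, it is optimal.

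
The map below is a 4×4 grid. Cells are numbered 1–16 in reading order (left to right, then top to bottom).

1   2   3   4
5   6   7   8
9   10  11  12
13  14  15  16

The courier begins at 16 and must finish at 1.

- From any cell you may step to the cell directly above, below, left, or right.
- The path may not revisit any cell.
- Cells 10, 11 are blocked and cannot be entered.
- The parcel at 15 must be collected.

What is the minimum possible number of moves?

6

Any route passes through 15 somewhere between 16 and 1. Summing Manhattan distances along the two legs (16 → 15 → 1) gives a lower bound of 1 + 5 = 6 moves.
A route of 6 moves achieves this: 16 → 15 → 14 → 13 → 9 → 5 → 1.
Since 6 matches the lower bound, it is optimal.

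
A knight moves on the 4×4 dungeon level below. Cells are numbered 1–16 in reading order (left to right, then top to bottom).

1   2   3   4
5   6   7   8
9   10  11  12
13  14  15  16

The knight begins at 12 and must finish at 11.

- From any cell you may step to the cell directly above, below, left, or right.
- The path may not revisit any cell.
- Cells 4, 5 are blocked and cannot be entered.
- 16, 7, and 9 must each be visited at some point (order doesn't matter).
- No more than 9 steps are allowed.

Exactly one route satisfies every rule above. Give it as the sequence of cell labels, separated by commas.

12, 16, 15, 14, 13, 9, 10, 6, 7, 11

The budget equals the shortest possible length, so every move has to be on a shortest route through the required cells.
Route from 12: down to 16, 3× left (reaching 13), up to 9, right to 10, up to 6, right to 7, down to 11 — 9 moves in all.
Check: all required cells visited; 9 ≤ 9 moves.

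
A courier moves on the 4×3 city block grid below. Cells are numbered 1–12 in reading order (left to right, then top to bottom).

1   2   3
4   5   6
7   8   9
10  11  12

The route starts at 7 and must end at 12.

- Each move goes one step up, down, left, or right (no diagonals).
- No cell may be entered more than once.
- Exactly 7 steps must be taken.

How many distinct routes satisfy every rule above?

Need simple routes of exactly 7 moves from 7 to 12 (Manhattan distance 3, so 2 moves are spent on a detour and 2 undoing it).
Enumerating: 7 4 1 2 5 8 11 12 | 7 4 1 2 5 8 9 12 | 7 4 1 2 5 6 9 12 | 7 4 1 2 3 6 9 12 | 7 4 5 2 3 6 9 12 | 7 4 5 6 9 8 11 12 | 7 10 11 8 5 6 9 12 | 7 8 5 2 3 6 9 12.
That gives 8 routes.

8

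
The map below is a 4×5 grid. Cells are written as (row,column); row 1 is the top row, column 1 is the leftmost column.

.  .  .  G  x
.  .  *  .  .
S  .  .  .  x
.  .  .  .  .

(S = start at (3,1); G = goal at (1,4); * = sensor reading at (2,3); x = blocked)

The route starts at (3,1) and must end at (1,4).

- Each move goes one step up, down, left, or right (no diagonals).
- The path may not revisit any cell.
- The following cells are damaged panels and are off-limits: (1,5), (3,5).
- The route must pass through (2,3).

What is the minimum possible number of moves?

Any route passes through (2,3) somewhere between (3,1) and (1,4). Summing Manhattan distances along the two legs ((3,1) → (2,3) → (1,4)) gives a lower bound of 3 + 2 = 5 moves.
A route of 5 moves achieves this: (3,1) → (2,1) → (2,2) → (2,3) → (1,3) → (1,4).
Since 5 matches the lower bound, it is optimal.

5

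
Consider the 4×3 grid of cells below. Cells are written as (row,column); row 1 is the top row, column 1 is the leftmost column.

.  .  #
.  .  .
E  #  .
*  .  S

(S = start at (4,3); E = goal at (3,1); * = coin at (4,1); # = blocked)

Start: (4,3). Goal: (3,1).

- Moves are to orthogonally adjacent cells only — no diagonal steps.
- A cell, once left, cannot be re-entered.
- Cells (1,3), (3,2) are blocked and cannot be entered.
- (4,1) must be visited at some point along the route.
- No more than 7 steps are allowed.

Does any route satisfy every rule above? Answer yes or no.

One route that works: (4,3) → (4,2) → (4,1) → (3,1).

yes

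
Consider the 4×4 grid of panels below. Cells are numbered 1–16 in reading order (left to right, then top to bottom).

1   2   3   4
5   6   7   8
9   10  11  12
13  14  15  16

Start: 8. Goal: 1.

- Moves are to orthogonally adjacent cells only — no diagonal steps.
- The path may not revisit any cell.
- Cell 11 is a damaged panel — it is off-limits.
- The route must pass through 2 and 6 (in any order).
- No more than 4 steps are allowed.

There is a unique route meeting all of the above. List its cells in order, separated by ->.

Any route must reach 2 and 6 and still end at 1 within 4 moves, so the order of the required stops is forced.
Route from 8: 2× left (reaching 6), up to 2, left to 1 — 4 moves in all.
Check: all required cells visited; 4 ≤ 4 moves.

8 -> 7 -> 6 -> 2 -> 1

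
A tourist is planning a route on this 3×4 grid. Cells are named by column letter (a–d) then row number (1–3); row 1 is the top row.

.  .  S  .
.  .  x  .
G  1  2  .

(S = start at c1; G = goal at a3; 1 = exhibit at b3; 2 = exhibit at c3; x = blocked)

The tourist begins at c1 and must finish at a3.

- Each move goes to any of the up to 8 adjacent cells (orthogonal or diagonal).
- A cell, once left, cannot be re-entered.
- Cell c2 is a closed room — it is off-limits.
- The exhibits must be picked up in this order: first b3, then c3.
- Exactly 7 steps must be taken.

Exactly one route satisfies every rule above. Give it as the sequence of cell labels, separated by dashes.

c1 - b1 - a1 - a2 - b3 - c3 - b2 - a3

The waypoints must appear in the order b3, c3, with no cell reused.
Route from c1: left 2 to a1, down 1 to a2, down-right 1 to b3, right 1 to c3, up-left 1 to b2, down-left 1 to a3 — 7 moves in all.
Check: order respected (1 at step 4, 2 at step 5); 7 moves as required.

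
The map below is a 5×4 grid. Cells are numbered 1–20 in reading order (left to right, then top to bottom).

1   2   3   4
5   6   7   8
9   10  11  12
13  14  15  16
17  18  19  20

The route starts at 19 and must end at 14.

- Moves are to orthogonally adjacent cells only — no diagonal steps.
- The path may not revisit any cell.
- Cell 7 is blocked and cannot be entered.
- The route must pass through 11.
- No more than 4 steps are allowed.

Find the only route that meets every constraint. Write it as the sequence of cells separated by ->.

Any route must reach 11 and still end at 14 within 4 moves, so the order of the required stops is forced.
Route from 19: 2× up (reaching 11), left to 10, down to 14 — 4 moves in all.
Check: all required cells visited; 4 ≤ 4 moves.

19 -> 15 -> 11 -> 10 -> 14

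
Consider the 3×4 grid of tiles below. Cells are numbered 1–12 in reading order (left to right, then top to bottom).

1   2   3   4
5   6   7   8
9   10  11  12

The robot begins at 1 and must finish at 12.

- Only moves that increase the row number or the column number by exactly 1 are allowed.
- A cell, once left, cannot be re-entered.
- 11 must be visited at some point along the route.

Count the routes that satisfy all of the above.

6

A right/down-only route from 1 to 12 makes exactly 2 down-moves and 3 right-moves in some order.
With no other constraints that would be C(5,2) = 10 routes.
Split at 11 and multiply the segment counts: 1→11: 6; 11→12: 1; product = 6.
That gives 6 routes.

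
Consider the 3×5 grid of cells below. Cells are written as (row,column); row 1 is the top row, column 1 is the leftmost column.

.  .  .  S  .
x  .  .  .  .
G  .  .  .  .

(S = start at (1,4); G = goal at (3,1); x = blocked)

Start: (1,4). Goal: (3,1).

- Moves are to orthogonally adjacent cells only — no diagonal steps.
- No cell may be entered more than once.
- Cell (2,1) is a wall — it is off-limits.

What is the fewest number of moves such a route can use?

The Manhattan distance from (1,4) to (3,1) is |1−3| + |4−1| = 5, so at least 5 moves are needed.
A route of 5 moves achieves this: (1,4) → (2,4) → (3,4) → (3,3) → (3,2) → (3,1).
Since 5 matches the lower bound, it is optimal.

5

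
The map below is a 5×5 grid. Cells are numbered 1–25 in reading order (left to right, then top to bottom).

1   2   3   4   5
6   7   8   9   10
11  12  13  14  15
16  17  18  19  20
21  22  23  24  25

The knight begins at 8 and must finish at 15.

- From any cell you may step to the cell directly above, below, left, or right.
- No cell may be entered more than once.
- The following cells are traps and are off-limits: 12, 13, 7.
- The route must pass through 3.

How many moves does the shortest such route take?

5

Any route passes through 3 somewhere between 8 and 15. Summing Manhattan distances along the two legs (8 → 3 → 15) gives a lower bound of 1 + 4 = 5 moves.
A route of 5 moves achieves this: 8 → 3 → 4 → 9 → 14 → 15.
Since 5 matches the lower bound, it is optimal.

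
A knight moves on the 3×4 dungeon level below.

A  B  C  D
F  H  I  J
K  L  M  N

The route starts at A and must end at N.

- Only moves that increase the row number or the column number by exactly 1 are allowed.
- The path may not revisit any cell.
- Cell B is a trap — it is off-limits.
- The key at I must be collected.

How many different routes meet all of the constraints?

2

A right/down-only route from A to N makes exactly 2 down-moves and 3 right-moves in some order.
With no other constraints that would be C(5,2) = 10 routes.
Split at I and multiply the segment counts (each segment already excludes blocked cells): A→I: 1; I→N: 2; product = 2.
That gives 2 routes.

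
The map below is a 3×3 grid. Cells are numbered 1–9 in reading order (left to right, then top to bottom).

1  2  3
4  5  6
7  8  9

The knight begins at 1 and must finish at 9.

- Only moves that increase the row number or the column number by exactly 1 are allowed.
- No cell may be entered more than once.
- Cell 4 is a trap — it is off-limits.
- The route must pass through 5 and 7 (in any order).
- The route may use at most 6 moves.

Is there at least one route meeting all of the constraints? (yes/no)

7 is below but to the left of 5: going 5 → 7 would need a leftward move and 7 → 5 an upward move, so no right/down-only route can visit both required cells.

no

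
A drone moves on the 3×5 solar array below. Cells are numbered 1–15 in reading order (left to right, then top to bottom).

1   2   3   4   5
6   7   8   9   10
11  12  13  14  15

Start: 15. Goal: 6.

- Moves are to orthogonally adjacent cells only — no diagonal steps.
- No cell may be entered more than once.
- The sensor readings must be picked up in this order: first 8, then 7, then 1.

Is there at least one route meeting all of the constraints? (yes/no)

One route that works: 15 → 10 → 9 → 8 → 7 → 2 → 1 → 6.

yes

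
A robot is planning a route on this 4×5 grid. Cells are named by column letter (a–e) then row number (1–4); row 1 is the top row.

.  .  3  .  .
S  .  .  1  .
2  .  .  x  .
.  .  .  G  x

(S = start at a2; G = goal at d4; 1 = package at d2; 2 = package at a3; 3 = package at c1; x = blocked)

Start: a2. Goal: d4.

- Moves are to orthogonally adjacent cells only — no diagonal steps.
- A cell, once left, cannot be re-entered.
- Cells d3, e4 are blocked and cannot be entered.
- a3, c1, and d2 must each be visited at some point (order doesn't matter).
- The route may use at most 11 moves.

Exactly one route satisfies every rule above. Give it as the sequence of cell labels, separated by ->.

a2 -> a3 -> b3 -> b2 -> b1 -> c1 -> d1 -> d2 -> c2 -> c3 -> c4 -> d4

The budget equals the shortest possible length, so every move has to be on a shortest route through the required cells.
Route from a2: down to a3, right to b3, 2× up (reaching b1), 2× right (reaching d1), down to d2, left to c2, 2× down (reaching c4), right to d4 — 11 moves in all.
Check: all required cells visited; 11 ≤ 11 moves.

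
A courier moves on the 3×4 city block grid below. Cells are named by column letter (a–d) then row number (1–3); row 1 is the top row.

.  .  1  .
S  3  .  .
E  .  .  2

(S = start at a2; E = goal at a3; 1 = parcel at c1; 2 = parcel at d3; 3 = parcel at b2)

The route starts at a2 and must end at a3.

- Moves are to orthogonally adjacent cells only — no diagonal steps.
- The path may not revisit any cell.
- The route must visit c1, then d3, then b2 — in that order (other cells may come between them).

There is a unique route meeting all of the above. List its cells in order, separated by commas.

The waypoints must appear in the order c1, d3, b2, with no cell reused.
Route from a2: up to a1, 3× right (reaching d1), 2× down (reaching d3), left to c3, up to c2, left to b2, down to b3, left to a3 — 11 moves in all.
Check: order respected (1 at step 3, 2 at step 6, 3 at step 9).

a2, a1, b1, c1, d1, d2, d3, c3, c2, b2, b3, a3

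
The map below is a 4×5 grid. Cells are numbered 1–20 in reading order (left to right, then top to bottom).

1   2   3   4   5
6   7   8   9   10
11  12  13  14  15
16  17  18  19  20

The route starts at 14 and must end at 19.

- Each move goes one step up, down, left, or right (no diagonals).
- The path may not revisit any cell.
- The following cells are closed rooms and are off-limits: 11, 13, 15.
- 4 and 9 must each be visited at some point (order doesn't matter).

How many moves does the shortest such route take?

9

Any route passes through 4 and 9 in some order between 14 and 19. Summing Manhattan distances along each leg and taking the cheapest ordering (14 → 4 → 9 → 19) gives a lower bound of 2 + 1 + 2 = 5 moves.
The shortest route satisfying every rule uses 9 moves: 14 → 9 → 4 → 3 → 8 → 7 → 12 → 17 → 18 → 19.
The no-revisit rule (legs can't share cells) pushes the minimum above the 5-move bound; an exhaustive check rules out every length from 5 to 8 (on a 4-connected grid the length of any start-to-goal walk has the same parity as the Manhattan bound, so only lengths 5, 7, 9, … need checking), leaving 9 as the minimum.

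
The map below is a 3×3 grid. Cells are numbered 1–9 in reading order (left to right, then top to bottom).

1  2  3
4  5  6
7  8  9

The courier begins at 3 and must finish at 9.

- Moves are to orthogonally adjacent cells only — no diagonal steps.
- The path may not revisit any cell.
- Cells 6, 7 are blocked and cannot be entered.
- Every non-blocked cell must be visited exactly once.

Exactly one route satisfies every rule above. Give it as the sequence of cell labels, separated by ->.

3 -> 2 -> 1 -> 4 -> 5 -> 8 -> 9

Need to visit all 7 open cells exactly once, starting at 3 and ending at 9.
Route from 3: left 2 to 1, down 1 to 4, right 1 to 5, down 1 to 8, right 1 to 9 — 6 moves in all.
Check: all 7 open cells covered.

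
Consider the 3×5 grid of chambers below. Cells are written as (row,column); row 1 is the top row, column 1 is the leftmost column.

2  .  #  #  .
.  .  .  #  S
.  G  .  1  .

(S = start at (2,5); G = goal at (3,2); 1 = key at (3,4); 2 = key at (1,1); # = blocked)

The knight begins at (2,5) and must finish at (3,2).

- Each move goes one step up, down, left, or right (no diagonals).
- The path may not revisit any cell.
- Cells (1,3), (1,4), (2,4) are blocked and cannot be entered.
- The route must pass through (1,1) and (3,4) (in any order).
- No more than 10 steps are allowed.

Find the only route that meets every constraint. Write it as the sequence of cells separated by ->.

(2,5) -> (3,5) -> (3,4) -> (3,3) -> (2,3) -> (2,2) -> (1,2) -> (1,1) -> (2,1) -> (3,1) -> (3,2)

Any route must reach (1,1) and (3,4) and still end at (3,2) within 10 moves, so the order of the required stops is forced.
Route from (2,5): down 1 to (3,5), left 2 to (3,3), up 1 to (2,3), left 1 to (2,2), up 1 to (1,2), left 1 to (1,1), down 2 to (3,1), right 1 to (3,2) — 10 moves in all.
Check: all required cells visited; 10 ≤ 10 moves.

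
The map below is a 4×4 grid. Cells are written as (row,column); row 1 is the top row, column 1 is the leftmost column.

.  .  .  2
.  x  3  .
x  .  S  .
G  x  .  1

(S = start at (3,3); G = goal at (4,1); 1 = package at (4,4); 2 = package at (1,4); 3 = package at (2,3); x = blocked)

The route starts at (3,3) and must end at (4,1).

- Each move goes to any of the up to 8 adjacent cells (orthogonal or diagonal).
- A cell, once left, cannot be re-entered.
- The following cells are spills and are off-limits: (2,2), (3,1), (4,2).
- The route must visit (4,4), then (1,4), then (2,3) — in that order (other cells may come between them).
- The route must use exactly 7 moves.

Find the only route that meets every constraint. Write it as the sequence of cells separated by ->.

The waypoints must appear in the order (4,4), (1,4), (2,3), with no cell reused.
Route from (3,3): down-right to (4,4), 3× up (reaching (1,4)), 3× down-left (reaching (4,1)) — 7 moves in all.
Check: order respected (1 at step 1, 2 at step 4, 3 at step 5); 7 moves as required.

(3,3) -> (4,4) -> (3,4) -> (2,4) -> (1,4) -> (2,3) -> (3,2) -> (4,1)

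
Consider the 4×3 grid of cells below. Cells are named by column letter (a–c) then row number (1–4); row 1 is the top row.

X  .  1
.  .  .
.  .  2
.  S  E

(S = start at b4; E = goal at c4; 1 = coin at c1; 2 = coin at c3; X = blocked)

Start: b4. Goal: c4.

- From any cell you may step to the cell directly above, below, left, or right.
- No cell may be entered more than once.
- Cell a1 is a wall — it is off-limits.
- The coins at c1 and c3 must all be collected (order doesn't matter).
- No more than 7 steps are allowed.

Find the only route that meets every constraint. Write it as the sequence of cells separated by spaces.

The 7-move cap with required stops at c1, c3 leaves no slack for detours.
Route from b4: up 3 to b1, right 1 to c1, down 3 to c4 — 7 moves in all.
Check: all required cells visited; 7 ≤ 7 moves.

b4 b3 b2 b1 c1 c2 c3 c4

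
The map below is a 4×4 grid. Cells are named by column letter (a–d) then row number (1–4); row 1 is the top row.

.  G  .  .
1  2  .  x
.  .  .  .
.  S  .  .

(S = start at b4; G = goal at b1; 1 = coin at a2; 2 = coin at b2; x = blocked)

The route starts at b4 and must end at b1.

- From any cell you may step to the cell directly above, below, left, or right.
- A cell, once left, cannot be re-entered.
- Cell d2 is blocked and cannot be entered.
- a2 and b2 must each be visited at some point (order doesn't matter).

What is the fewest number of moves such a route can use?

5

Any route passes through a2 and b2 in some order between b4 and b1. Summing Manhattan distances along each leg and taking the cheapest ordering (b4 → a2 → b2 → b1) gives a lower bound of 3 + 1 + 1 = 5 moves.
A route of 5 moves achieves this: b4 → b3 → b2 → a2 → a1 → b1.
Since 5 matches the lower bound, it is optimal.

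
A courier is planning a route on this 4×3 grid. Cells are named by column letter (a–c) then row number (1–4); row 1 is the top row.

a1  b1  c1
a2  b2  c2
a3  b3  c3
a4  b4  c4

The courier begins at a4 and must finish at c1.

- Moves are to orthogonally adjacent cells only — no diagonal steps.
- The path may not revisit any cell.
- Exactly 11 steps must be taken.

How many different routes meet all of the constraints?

4

Need simple routes of exactly 11 moves from a4 to c1 (Manhattan distance 5, so 3 moves are spent on a detour and 3 undoing it).
Enumerating: a4 a3 a2 a1 b1 b2 b3 b4 c4 c3 c2 c1 | a4 a3 b3 b4 c4 c3 c2 b2 a2 a1 b1 c1 | a4 b4 c4 c3 c2 b2 b3 a3 a2 a1 b1 c1 | a4 b4 c4 c3 b3 a3 a2 a1 b1 b2 c2 c1.
That gives 4 routes.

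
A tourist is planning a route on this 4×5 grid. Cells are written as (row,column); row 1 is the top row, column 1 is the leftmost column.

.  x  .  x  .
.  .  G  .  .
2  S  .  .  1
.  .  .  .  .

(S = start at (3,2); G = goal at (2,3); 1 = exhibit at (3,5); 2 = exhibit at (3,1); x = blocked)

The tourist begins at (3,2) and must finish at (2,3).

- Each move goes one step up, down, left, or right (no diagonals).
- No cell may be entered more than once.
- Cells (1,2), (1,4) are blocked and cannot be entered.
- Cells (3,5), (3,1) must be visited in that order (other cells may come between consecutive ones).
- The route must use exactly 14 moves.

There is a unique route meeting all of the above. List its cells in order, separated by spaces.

(3,2) (3,3) (3,4) (2,4) (2,5) (3,5) (4,5) (4,4) (4,3) (4,2) (4,1) (3,1) (2,1) (2,2) (2,3)

The waypoints must appear in the order (3,5), (3,1), with no cell reused.
Route from (3,2): right 2 to (3,4), up 1 to (2,4), right 1 to (2,5), down 2 to (4,5), left 4 to (4,1), up 2 to (2,1), right 2 to (2,3) — 14 moves in all.
Check: order respected (1 at step 5, 2 at step 11); 14 moves as required.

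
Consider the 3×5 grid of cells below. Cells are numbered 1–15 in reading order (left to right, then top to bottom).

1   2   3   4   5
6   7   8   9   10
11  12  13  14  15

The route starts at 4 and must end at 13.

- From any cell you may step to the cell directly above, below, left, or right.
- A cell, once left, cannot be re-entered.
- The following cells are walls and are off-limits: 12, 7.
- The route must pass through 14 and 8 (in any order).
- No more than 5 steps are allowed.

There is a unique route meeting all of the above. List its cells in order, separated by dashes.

4 - 3 - 8 - 9 - 14 - 13

The 5-move cap with required stops at 14, 8 leaves no slack for detours.
Route from 4: left 1 to 3, down 1 to 8, right 1 to 9, down 1 to 14, left 1 to 13 — 5 moves in all.
Check: all required cells visited; 5 ≤ 5 moves.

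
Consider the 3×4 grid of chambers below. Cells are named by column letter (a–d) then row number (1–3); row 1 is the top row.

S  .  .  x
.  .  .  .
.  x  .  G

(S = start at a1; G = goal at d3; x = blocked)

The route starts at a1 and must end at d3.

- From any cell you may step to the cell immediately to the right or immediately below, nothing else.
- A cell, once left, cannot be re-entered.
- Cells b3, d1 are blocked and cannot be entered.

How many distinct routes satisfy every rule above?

6

A right/down-only route from a1 to d3 makes exactly 2 down-moves and 3 right-moves in some order.
With no other constraints that would be C(5,2) = 10 routes.
Subtract routes through each blocked cell (inclusion–exclusion for overlaps): − through d1: 1 − through b3: 3 → 6.
That gives 6 routes.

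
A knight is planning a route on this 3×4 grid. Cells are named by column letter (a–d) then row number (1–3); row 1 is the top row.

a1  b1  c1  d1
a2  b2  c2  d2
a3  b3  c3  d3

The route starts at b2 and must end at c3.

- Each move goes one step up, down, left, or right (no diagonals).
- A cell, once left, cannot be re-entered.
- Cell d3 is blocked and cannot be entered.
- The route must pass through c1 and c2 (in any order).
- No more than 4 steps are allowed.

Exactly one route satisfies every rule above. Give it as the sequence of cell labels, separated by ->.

b2 -> b1 -> c1 -> c2 -> c3

Any route must reach c1 and c2 and still end at c3 within 4 moves, so the order of the required stops is forced.
Route from b2: up to b1, right to c1, 2× down (reaching c3) — 4 moves in all.
Check: all required cells visited; 4 ≤ 4 moves.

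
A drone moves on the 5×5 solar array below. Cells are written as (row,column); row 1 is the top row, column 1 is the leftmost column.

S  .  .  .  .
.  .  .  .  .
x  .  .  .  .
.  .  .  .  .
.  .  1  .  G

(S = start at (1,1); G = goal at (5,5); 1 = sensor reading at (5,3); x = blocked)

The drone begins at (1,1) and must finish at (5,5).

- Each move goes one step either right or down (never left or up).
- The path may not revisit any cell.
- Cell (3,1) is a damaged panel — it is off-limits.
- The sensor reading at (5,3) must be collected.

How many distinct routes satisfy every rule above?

9

A right/down-only route from (1,1) to (5,5) makes exactly 4 down-moves and 4 right-moves in some order.
With no other constraints that would be C(8,4) = 70 routes.
Split at (5,3) and multiply the segment counts (each segment already excludes blocked cells): (1,1)→(5,3): 9; (5,3)→(5,5): 1; product = 9.
That gives 9 routes.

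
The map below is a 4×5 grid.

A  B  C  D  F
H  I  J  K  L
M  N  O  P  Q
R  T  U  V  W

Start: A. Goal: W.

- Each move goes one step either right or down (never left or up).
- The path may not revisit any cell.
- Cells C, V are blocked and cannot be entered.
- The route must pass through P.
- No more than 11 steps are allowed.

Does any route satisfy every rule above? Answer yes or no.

One route that works: A → H → M → N → O → P → Q → W.

yes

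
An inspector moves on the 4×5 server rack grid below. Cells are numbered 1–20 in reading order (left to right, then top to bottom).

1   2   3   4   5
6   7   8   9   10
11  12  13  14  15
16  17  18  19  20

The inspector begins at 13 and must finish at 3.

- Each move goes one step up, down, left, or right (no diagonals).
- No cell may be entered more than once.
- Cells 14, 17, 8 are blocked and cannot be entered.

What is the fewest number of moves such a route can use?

4

The Manhattan distance from 13 to 3 is |3−1| + |3−3| = 2, so at least 2 moves are needed.
That bound ignores the blocked cells. Measuring each leg by the fewest moves that actually steer around them (13→3: 4) raises the lower bound to 4.
A route of 4 moves exists: 13 → 12 → 7 → 2 → 3.
Since 4 matches that lower bound, it is optimal.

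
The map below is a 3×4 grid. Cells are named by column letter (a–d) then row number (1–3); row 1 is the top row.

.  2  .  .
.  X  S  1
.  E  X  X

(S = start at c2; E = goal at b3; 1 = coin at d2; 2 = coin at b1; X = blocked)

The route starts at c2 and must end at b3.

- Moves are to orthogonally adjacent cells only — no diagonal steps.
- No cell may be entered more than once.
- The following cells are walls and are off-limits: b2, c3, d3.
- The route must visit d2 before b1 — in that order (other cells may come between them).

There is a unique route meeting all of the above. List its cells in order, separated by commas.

c2, d2, d1, c1, b1, a1, a2, a3, b3

The waypoints must appear in the order d2, b1, with no cell reused.
Route from c2: right to d2, up to d1, 3× left (reaching a1), 2× down (reaching a3), right to b3 — 8 moves in all.
Check: order respected (1 at step 1, 2 at step 4).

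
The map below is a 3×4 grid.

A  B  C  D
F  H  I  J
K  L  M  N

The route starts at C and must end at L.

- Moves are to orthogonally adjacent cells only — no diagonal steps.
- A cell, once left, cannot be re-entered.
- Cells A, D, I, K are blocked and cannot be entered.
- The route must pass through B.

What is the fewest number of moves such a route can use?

Any route passes through B somewhere between C and L. Summing Manhattan distances along the two legs (C → B → L) gives a lower bound of 1 + 2 = 3 moves.
A route of 3 moves achieves this: C → B → H → L.
Since 3 matches the lower bound, it is optimal.

3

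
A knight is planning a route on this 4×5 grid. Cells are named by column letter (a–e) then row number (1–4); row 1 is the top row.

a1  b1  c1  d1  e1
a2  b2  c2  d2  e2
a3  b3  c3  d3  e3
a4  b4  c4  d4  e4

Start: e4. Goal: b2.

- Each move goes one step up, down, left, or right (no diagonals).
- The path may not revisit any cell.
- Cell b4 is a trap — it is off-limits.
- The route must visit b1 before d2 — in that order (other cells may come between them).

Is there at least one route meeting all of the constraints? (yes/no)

One route that works: e4 → e3 → d3 → c3 → b3 → a3 → a2 → a1 → b1 → c1 → d1 → d2 → c2 → b2.

yes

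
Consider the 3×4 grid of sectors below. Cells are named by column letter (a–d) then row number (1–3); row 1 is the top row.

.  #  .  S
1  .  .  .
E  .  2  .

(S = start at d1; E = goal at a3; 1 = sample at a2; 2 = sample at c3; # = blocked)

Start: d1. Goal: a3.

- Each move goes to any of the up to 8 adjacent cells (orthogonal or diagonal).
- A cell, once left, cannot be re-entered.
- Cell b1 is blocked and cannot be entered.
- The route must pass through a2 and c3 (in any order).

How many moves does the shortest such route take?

Any route passes through a2 and c3 in some order between d1 and a3. Summing Chebyshev distances along each leg and taking the cheapest ordering (d1 → c3 → a2 → a3) gives a lower bound of 2 + 2 + 1 = 5 moves.
A route of 5 moves achieves this: d1 → c2 → c3 → b2 → a2 → a3.
Since 5 matches the lower bound, it is optimal.

5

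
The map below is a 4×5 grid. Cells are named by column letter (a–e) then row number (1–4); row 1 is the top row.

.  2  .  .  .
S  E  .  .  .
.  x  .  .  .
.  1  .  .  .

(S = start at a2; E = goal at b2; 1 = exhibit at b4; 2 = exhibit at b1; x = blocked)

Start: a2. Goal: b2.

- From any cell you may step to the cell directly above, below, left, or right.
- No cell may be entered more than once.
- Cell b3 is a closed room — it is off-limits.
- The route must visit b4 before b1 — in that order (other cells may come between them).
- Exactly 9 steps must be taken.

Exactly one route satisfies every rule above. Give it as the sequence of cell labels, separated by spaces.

a2 a3 a4 b4 c4 c3 c2 c1 b1 b2

The waypoints must appear in the order b4, b1, with no cell reused.
Route from a2: down 2 to a4, right 2 to c4, up 3 to c1, left 1 to b1, down 1 to b2 — 9 moves in all.
Check: order respected (1 at step 3, 2 at step 8); 9 moves as required.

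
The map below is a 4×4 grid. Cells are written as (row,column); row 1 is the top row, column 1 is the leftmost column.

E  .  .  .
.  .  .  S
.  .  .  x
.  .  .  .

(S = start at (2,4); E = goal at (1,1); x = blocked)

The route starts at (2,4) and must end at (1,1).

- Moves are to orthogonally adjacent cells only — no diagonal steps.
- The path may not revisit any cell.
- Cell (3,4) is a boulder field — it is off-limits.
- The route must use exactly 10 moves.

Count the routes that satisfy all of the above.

16

Need simple routes of exactly 10 moves from (2,4) to (1,1) (Manhattan distance 4, so 3 moves are spent on a detour and 3 undoing it).
Branch systematically from the start, pruning whenever the remaining move budget drops below the Manhattan distance to (1,1) or differs from it in parity. Grouping the completions by first move — via (1,4): 9; via (2,3): 7 — and summing: 9 + 7 = 16.
That gives 16 routes.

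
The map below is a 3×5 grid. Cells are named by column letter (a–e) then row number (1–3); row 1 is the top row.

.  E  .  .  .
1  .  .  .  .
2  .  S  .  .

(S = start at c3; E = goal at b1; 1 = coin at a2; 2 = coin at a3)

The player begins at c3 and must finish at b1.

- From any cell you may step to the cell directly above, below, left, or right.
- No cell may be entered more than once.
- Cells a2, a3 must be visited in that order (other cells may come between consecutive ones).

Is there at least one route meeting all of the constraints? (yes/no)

Ignoring the required order, 14 revisit-free routes from c3 to b1 pass through all of a2 and a3; the waypoint orders that occur are a3 → a2 (14) — never a2 → a3.

no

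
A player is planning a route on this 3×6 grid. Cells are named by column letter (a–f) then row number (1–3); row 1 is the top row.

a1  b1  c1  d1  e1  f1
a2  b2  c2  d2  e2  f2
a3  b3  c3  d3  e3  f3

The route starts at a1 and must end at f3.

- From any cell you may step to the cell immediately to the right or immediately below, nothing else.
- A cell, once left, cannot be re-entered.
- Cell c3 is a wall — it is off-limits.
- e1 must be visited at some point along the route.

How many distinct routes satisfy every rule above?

A right/down-only route from a1 to f3 makes exactly 2 down-moves and 5 right-moves in some order.
With no other constraints that would be C(7,2) = 21 routes.
Split at e1 and multiply the segment counts (each segment already excludes blocked cells): a1→e1: 1; e1→f3: 3; product = 3.
That gives 3 routes.

3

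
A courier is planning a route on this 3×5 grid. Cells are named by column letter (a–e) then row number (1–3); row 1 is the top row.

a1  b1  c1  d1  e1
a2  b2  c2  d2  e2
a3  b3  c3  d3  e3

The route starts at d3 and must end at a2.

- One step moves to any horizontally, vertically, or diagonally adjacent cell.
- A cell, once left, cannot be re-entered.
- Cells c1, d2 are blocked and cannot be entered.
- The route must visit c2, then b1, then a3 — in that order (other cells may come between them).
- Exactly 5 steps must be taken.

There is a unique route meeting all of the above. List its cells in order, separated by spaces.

The waypoints must appear in the order c2, b1, a3, with no cell reused.
Route from d3: 2× up-left (reaching b1), down to b2, down-left to a3, up to a2 — 5 moves in all.
Check: order respected (c2 at step 1, b1 at step 2, a3 at step 4); 5 moves as required.

d3 c2 b1 b2 a3 a2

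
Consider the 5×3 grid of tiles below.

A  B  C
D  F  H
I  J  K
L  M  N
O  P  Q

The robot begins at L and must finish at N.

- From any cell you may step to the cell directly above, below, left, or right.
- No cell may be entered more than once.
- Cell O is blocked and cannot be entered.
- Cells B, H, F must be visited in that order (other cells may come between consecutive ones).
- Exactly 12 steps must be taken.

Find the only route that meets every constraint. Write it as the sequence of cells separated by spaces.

The waypoints must appear in the order B, H, F, with no cell reused.
Route from L: up 3 to A, right 2 to C, down 1 to H, left 1 to F, down 3 to P, right 1 to Q, up 1 to N — 12 moves in all.
Check: order respected (B at step 4, H at step 6, F at step 7); 12 moves as required.

L I D A B C H F J M P Q N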